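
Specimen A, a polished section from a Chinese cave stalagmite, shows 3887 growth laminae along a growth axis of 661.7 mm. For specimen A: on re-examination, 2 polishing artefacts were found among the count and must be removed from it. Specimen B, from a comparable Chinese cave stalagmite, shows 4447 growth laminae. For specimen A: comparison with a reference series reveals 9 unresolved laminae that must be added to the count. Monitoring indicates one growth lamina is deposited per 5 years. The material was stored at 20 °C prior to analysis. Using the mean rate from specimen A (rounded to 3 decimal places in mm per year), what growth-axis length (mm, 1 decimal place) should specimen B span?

756.0 mm

Specimen A: adjusted count: 3887 − 2 + 9 = 3894 growth laminae.
Specimen A: 3894 growth laminae at 5 years each span 3894 × 5 = 19470 years.
A: Mean rate = 661.7 mm / 19470 years ≈ 0.034 mm/year.
Specimen B: at 5 years per growth lamina, 4447 × 5 = 22235 years. For B, 0.034 mm/year × 22235 years = 756.0 mm.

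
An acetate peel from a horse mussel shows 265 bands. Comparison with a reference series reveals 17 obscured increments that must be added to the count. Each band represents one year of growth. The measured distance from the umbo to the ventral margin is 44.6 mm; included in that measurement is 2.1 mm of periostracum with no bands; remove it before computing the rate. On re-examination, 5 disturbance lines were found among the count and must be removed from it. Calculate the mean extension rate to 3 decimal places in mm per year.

True band count = 265 − 5 + 17 = 277.
Removing the 2.1 mm offcut leaves 44.6 − 2.1 = 42.5 mm.
Mean rate = 42.5 mm / 277 years ≈ 0.153 mm per year.

0.153 mm per year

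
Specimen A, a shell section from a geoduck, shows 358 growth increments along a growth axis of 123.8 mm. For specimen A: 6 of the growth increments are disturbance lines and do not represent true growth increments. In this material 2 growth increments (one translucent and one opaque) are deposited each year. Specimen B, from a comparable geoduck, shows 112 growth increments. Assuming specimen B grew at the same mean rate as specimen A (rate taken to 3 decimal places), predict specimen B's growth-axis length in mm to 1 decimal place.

Specimen A: true growth increment count = 358 − 6 = 352.
Specimen A: dividing by 2 growth increments per year: 352 / 2 = 176 years.
A: 123.8 mm over 176 years gives 123.8 / 176 ≈ 0.703 mm per year.
Specimen B: with 2 growth increments per year, 112 / 2 = 56 years. B's length ≈ 0.703 × 56 = 39.4 mm.

39.4 mm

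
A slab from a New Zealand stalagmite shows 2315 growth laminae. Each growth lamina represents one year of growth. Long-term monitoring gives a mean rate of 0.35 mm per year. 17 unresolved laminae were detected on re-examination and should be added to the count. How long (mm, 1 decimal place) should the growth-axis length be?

816.2 mm

Adjusted count: 2315 + 17 = 2332 growth laminae.
Predicted length = 0.35 mm/year × 2332 years = 816.2 mm.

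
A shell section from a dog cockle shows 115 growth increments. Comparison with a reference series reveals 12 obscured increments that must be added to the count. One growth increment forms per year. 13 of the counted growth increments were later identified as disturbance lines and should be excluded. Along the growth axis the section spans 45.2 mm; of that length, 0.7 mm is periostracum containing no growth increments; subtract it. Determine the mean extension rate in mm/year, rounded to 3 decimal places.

0.390 mm/year

After corrections the count is 115 − 13 + 12 = 114 growth increments.
Removing the 0.7 mm offcut leaves 45.2 − 0.7 = 44.5 mm.
44.5 mm over 114 years gives 44.5 / 114 ≈ 0.390 mm/year.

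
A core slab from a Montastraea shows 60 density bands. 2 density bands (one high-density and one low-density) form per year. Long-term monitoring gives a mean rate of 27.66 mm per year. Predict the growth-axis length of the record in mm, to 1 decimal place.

829.8 mm

60 density bands at 2 per year is 60 / 2 = 30 years.
Length ≈ 27.66 × 30 = 829.8 mm.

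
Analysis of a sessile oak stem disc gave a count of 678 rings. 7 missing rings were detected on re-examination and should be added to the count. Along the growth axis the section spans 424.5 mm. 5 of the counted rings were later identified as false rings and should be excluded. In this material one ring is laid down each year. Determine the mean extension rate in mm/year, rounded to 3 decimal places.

0.624 mm/year

After corrections the count is 678 − 5 + 7 = 680 rings.
424.5 mm over 680 years gives 424.5 / 680 ≈ 0.624 mm/year.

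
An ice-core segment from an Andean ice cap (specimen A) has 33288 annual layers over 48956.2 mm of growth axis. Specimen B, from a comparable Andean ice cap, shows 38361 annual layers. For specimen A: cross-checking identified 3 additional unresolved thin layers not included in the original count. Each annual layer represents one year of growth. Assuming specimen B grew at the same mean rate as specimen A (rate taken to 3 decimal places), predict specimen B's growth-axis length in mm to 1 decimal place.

56429.0 mm

Specimen A: after corrections the count is 33288 + 3 = 33291 annual layers.
A: Extension rate ≈ 48956.2 / 33291 = 1.471 mm per year.
For B, 1.471 mm/year × 38361 years = 56429.0 mm.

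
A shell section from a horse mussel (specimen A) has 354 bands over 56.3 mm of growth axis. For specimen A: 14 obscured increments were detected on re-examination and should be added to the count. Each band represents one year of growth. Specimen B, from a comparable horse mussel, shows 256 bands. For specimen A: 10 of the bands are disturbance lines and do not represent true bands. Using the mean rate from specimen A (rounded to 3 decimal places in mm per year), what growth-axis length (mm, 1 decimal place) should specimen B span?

Specimen A: after corrections the count is 354 − 10 + 14 = 358 bands.
A: Mean rate = 56.3 mm / 358 years ≈ 0.157 mm/year.
B's length ≈ 0.157 × 256 = 40.2 mm.

40.2 mm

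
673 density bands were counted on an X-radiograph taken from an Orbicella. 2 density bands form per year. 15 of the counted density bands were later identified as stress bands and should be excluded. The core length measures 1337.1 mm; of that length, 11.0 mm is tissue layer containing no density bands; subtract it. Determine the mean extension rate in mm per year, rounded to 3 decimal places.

4.031 mm per year

True density band count = 673 − 15 = 658.
Dividing by 2 density bands per year: 658 / 2 = 329 years.
The growth record spans 1337.1 − 11.0 = 1326.1 mm.
Mean rate = 1326.1 mm / 329 years ≈ 4.031 mm per year.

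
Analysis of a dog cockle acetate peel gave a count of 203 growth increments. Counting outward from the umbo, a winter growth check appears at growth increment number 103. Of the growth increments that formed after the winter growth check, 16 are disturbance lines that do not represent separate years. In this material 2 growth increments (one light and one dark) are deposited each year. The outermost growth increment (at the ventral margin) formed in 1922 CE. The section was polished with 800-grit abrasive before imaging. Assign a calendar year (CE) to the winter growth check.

1880 CE

Between growth increment 103 and the ventral margin there are 203 − 103 = 100 growth increments.
100 − 16 false = 84 true growth increments after the winter growth check.
Dividing by 2 growth increments per year: 84 / 2 = 42 years.
1922 − 42 = 1880 CE.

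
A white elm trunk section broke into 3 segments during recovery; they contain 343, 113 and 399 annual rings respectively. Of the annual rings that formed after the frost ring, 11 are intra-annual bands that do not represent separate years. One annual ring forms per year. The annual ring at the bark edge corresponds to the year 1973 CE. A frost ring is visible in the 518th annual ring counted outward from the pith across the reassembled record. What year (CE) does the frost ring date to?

Total annual rings = 343 + 113 + 399 = 855.
855 − 518 = 337 annual rings lie beyond the frost ring toward the bark edge.
Removing the 11 false annual rings leaves 337 − 11 = 326 true annual rings beyond the frost ring.
The annual ring at the bark edge is 1973 CE, so the frost ring dates to 1973 − 326 = 1647 CE.

1647 CE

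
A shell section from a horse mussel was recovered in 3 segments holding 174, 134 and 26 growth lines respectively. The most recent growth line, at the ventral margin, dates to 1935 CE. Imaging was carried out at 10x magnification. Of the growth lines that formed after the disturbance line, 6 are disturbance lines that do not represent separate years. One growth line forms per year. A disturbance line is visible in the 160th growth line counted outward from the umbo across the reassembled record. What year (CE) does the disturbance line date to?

Total growth lines = 174 + 134 + 26 = 334.
The disturbance line sits at growth line 160 from the umbo, so 334 − 160 = 174 growth lines formed after it.
174 − 6 false = 168 true growth lines after the disturbance line.
The growth line at the ventral margin is 1935 CE, so the disturbance line dates to 1935 − 168 = 1767 CE.

1767 CE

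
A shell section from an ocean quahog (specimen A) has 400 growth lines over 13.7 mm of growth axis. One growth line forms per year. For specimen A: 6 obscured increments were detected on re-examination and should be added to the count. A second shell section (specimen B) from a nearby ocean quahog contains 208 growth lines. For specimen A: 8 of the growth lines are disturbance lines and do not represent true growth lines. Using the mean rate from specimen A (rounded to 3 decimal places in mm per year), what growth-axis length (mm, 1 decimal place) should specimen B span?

Specimen A: after corrections the count is 400 − 8 + 6 = 398 growth lines.
A: 13.7 mm over 398 years gives 13.7 / 398 ≈ 0.034 mm per year.
Length of B = 0.034 × 208 = 7.1 mm.

7.1 mm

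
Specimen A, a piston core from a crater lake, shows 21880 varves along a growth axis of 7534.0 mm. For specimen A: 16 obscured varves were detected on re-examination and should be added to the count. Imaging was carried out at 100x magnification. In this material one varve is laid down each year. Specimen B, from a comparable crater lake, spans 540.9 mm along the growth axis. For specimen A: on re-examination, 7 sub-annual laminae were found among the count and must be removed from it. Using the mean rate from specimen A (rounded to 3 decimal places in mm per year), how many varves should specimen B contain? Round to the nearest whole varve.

1572 varves

Specimen A: after corrections the count is 21880 − 7 + 16 = 21889 varves.
A: Extension rate ≈ 7534.0 / 21889 = 0.344 mm/yr.
B spans 540.9 / 0.344 = 1572.38 years ≈ 1572 varves.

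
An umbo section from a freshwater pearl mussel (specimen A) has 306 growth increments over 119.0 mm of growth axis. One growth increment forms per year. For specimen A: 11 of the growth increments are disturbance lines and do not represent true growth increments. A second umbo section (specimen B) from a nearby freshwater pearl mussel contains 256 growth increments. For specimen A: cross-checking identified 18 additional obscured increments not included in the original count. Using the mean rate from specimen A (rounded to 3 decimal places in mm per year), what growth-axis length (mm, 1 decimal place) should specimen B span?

Specimen A: after corrections the count is 306 − 11 + 18 = 313 growth increments.
A: 119.0 mm over 313 years gives 119.0 / 313 ≈ 0.380 mm/yr.
For B, 0.380 mm/year × 256 years = 97.3 mm.

97.3 mm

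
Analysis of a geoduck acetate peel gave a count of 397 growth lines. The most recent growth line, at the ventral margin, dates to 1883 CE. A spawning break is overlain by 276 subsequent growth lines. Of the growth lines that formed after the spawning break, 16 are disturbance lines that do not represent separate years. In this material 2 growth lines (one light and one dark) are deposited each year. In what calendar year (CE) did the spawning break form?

There are 276 growth lines younger than the spawning break.
276 − 16 false = 260 true growth lines after the spawning break.
Dividing by 2 growth lines per year: 260 / 2 = 130 years.
Counting back 130 years from 1883 CE places the spawning break in 1883 − 130 = 1753 CE.

1753 CE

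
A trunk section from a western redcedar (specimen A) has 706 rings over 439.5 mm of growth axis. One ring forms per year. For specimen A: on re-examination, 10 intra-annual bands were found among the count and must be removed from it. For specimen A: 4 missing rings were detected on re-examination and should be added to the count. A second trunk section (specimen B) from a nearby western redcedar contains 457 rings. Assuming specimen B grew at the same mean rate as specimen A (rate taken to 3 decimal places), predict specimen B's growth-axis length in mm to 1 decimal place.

Specimen A: true ring count = 706 − 10 + 4 = 700.
A: Extension rate ≈ 439.5 / 700 = 0.628 mm per year.
For B, 0.628 mm/year × 457 years = 287.0 mm.

287.0 mm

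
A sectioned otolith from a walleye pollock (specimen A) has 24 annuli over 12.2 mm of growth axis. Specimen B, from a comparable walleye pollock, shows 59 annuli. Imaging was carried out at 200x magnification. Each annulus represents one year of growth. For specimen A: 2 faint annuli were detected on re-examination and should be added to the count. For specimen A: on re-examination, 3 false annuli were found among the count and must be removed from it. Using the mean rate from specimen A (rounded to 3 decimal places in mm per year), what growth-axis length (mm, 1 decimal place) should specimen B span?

Specimen A: after corrections the count is 24 − 3 + 2 = 23 annuli.
A: Extension rate ≈ 12.2 / 23 = 0.530 mm per year.
B's length ≈ 0.530 × 59 = 31.3 mm.

31.3 mm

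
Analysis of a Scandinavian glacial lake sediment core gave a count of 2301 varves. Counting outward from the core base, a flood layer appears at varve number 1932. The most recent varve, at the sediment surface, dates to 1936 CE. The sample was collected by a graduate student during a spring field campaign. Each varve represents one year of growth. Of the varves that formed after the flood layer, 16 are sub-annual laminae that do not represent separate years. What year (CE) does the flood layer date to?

1583 CE

Between varve 1932 and the sediment surface there are 2301 − 1932 = 369 varves.
369 − 16 false = 353 true varves after the flood layer.
1936 − 353 = 1583 CE.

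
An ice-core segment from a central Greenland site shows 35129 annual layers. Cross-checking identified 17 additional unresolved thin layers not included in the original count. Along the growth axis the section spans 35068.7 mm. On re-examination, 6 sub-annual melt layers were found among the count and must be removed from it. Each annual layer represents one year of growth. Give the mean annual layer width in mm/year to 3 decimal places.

After corrections the count is 35129 − 6 + 17 = 35140 annual layers.
35068.7 mm over 35140 years gives 35068.7 / 35140 ≈ 0.998 mm/year.

0.998 mm/year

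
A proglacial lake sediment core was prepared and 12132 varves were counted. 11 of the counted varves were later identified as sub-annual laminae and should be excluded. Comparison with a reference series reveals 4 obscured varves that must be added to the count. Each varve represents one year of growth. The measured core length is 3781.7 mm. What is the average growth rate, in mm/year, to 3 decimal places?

Adjusted count: 12132 − 11 + 4 = 12125 varves.
Extension rate ≈ 3781.7 / 12125 = 0.312 mm/year.

0.312 mm/year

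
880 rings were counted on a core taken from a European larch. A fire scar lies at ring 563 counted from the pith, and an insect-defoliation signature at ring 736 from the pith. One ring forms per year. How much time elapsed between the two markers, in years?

736 − 563 = 173 rings lie between the two events.
One ring per year makes the interval 173 years.

173 years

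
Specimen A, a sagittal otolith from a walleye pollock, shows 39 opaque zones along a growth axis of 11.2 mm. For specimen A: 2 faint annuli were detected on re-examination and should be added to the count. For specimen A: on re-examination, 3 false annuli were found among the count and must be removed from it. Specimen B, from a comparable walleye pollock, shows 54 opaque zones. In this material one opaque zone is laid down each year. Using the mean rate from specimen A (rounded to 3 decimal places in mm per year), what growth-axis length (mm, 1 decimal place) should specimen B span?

15.9 mm

Specimen A: adjusted count: 39 − 3 + 2 = 38 opaque zones.
A: Extension rate ≈ 11.2 / 38 = 0.295 mm per year.
For B, 0.295 mm/year × 54 years = 15.9 mm.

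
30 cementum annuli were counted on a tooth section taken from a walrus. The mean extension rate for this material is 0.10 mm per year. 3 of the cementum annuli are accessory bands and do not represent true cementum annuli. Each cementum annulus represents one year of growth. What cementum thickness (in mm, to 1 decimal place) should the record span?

Correcting the raw count gives 30 − 3 = 27 true cementum annuli.
Predicted length = 0.10 mm/year × 27 years = 2.7 mm.

2.7 mm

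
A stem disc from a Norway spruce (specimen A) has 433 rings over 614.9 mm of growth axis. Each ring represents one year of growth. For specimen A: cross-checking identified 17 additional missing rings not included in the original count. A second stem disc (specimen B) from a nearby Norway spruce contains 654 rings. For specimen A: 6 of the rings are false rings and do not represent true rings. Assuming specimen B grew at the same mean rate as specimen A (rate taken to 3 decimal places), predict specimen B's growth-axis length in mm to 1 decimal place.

905.8 mm

Specimen A: adjusted count: 433 − 6 + 17 = 444 rings.
A: Mean rate = 614.9 mm / 444 years ≈ 1.385 mm/yr.
B's length ≈ 1.385 × 654 = 905.8 mm.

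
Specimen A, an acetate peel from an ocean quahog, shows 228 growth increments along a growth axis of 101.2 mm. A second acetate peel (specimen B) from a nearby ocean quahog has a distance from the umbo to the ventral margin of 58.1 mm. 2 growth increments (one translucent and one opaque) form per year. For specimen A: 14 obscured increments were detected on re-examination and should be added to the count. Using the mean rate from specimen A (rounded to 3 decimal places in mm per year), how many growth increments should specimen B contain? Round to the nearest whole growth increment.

139 growth increments

Specimen A: true growth increment count = 228 + 14 = 242.
Specimen A: 242 growth increments at 2 per year is 242 / 2 = 121 years.
A: 101.2 mm over 121 years gives 101.2 / 121 ≈ 0.836 mm/year.
For B, 58.1 / 0.836 = 69.50 years; at 2 growth increments per year that is 69.50 × 2 ≈ 139 growth increments.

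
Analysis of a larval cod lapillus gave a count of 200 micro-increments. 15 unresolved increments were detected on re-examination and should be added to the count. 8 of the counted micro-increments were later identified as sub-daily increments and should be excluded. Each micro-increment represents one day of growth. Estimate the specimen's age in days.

207 days

Correcting the raw count gives 200 − 8 + 15 = 207 true micro-increments.
With a one-to-one micro-increment periodicity this is 207 days.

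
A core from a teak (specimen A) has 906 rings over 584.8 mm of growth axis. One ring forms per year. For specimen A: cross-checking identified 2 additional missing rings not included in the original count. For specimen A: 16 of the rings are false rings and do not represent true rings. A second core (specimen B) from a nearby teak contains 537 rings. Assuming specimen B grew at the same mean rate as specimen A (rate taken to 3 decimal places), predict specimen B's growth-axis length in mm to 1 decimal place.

Specimen A: adjusted count: 906 − 16 + 2 = 892 rings.
A: 584.8 mm over 892 years gives 584.8 / 892 ≈ 0.656 mm/yr.
Length of B = 0.656 × 537 = 352.3 mm.

352.3 mm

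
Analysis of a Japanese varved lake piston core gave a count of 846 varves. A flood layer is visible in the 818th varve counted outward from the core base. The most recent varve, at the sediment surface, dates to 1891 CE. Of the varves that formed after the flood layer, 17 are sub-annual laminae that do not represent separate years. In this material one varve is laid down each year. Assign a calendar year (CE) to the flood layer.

1880 CE

The flood layer sits at varve 818 from the core base, so 846 − 818 = 28 varves formed after it.
Excluding 17 false varves: 28 − 17 = 11.
Counting back 11 years from 1891 CE places the flood layer in 1891 − 11 = 1880 CE.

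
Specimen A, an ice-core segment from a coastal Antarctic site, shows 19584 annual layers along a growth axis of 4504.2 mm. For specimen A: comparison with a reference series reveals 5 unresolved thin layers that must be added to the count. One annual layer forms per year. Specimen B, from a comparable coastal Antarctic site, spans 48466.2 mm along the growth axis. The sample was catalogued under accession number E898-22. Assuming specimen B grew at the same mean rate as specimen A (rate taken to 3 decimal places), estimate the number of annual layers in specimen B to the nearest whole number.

210723 annual layers

Specimen A: after corrections the count is 19584 + 5 = 19589 annual layers.
A: 4504.2 mm over 19589 years gives 4504.2 / 19589 ≈ 0.230 mm/yr.
Specimen B: 48466.2 mm / 0.230 mm per year = 210722.61 years ≈ 210723 annual layers.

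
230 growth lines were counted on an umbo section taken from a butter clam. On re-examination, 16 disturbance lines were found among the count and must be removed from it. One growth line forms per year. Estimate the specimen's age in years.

214 years

Correcting the raw count gives 230 − 16 = 214 true growth lines.
With a one-to-one growth line periodicity this is 214 years.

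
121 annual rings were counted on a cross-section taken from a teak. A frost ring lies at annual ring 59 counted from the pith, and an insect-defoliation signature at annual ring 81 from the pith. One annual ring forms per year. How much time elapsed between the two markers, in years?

22 years

Separation: 81 − 59 = 22 annual rings.
One annual ring per year makes the interval 22 years.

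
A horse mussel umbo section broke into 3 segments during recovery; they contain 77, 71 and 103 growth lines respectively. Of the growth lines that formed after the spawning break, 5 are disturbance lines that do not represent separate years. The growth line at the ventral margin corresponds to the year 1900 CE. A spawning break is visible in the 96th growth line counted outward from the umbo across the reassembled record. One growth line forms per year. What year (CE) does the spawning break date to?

1750 CE

Total growth lines = 77 + 71 + 103 = 251.
Between growth line 96 and the ventral margin there are 251 − 96 = 155 growth lines.
Excluding 5 false growth lines: 155 − 5 = 150.
Counting back 150 years from 1900 CE places the spawning break in 1900 − 150 = 1750 CE.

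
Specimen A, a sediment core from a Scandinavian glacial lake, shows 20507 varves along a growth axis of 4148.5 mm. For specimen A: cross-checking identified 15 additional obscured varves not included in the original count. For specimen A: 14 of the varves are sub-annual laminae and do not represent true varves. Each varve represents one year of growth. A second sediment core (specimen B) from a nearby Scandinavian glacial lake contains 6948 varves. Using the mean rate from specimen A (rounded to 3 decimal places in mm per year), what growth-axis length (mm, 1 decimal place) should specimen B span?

1403.5 mm

Specimen A: true varve count = 20507 − 14 + 15 = 20508.
A: 4148.5 mm over 20508 years gives 4148.5 / 20508 ≈ 0.202 mm/yr.
B's length ≈ 0.202 × 6948 = 1403.5 mm.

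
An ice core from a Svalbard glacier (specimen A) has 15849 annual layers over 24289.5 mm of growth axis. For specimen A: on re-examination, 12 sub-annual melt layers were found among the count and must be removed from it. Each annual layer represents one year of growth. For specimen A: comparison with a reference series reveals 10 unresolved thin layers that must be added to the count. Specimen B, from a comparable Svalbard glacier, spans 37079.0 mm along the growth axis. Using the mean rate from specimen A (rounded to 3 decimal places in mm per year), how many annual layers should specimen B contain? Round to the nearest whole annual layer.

Specimen A: adjusted count: 15849 − 12 + 10 = 15847 annual layers.
A: Mean rate = 24289.5 mm / 15847 years ≈ 1.533 mm/year.
For B, 37079.0 / 1.533 = 24187.21 years ≈ 24187 annual layers.

24187 annual layers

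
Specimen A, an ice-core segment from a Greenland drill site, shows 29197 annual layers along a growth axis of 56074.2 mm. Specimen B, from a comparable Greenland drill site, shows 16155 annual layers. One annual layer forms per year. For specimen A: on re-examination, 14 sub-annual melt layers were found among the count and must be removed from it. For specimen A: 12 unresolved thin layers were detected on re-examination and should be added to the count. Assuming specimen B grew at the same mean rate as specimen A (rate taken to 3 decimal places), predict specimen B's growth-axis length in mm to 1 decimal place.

31033.8 mm

Specimen A: correcting the raw count gives 29197 − 14 + 12 = 29195 true annual layers.
A: Extension rate ≈ 56074.2 / 29195 = 1.921 mm per year.
For B, 1.921 mm/year × 16155 years = 31033.8 mm.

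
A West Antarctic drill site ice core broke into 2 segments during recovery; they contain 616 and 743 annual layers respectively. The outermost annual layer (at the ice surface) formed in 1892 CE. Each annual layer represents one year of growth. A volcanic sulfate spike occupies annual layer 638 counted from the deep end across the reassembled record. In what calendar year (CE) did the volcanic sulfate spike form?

Total annual layers = 616 + 743 = 1359.
The volcanic sulfate spike sits at annual layer 638 from the deep end, so 1359 − 638 = 721 annual layers formed after it.
Counting back 721 years from 1892 CE places the volcanic sulfate spike in 1892 − 721 = 1171 CE.

1171 CE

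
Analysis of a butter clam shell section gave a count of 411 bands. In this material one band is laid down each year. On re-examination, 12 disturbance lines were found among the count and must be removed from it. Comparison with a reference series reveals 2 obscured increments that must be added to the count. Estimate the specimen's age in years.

401 years

True band count = 411 − 12 + 2 = 401.
One band per year makes the duration 401 years.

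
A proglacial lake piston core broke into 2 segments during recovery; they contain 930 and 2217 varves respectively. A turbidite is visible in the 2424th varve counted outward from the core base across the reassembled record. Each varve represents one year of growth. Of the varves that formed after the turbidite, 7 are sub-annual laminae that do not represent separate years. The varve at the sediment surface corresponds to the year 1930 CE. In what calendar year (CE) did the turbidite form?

Total varves = 930 + 2217 = 3147.
Between varve 2424 and the sediment surface there are 3147 − 2424 = 723 varves.
723 − 7 false = 716 true varves after the turbidite.
The varve at the sediment surface is 1930 CE, so the turbidite dates to 1930 − 716 = 1214 CE.

1214 CE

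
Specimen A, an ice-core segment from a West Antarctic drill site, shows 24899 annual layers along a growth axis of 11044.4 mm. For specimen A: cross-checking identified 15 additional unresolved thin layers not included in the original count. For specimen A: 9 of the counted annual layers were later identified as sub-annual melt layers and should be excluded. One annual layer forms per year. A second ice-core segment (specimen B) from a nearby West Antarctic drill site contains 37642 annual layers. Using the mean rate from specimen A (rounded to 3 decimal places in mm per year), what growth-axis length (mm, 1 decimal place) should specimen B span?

16675.4 mm

Specimen A: adjusted count: 24899 − 9 + 15 = 24905 annual layers.
A: 11044.4 mm over 24905 years gives 11044.4 / 24905 ≈ 0.443 mm per year.
Length of B = 0.443 × 37642 = 16675.4 mm.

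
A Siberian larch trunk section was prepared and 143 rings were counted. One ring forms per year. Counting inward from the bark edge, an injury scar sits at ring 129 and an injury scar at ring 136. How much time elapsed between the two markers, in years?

7 years

The two markers are separated by 136 − 129 = 7 rings.
That is 7 years at one ring per year.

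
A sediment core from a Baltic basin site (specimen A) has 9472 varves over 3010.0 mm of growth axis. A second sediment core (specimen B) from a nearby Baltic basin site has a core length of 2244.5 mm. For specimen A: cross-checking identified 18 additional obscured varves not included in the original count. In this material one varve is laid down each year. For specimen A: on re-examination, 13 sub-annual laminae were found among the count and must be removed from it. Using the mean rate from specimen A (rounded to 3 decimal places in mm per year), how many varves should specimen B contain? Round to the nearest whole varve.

7058 varves

Specimen A: true varve count = 9472 − 13 + 18 = 9477.
A: Mean rate = 3010.0 mm / 9477 years ≈ 0.318 mm per year.
For B, 2244.5 / 0.318 = 7058.18 years ≈ 7058 varves.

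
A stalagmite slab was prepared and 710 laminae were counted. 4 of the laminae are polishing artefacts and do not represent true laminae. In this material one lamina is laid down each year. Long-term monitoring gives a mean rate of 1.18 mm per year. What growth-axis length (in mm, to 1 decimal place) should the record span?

Adjusted count: 710 − 4 = 706 laminae.
Predicted length = 1.18 mm/year × 706 years = 833.1 mm.

833.1 mm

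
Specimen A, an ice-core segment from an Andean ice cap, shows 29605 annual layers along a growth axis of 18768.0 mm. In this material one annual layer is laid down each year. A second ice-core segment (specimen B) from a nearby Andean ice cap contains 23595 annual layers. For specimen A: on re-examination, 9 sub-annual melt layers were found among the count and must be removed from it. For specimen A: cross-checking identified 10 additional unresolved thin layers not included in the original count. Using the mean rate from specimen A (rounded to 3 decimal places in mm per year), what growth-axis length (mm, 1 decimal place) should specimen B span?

14959.2 mm

Specimen A: after corrections the count is 29605 − 9 + 10 = 29606 annual layers.
A: Extension rate ≈ 18768.0 / 29606 = 0.634 mm/yr.
For B, 0.634 mm/year × 23595 years = 14959.2 mm.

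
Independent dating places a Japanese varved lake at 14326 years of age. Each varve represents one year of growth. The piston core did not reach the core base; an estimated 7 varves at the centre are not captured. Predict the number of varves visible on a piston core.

14319 varves

One varve per year gives 14326 varves over 14326 years.
14326 − 7 missed = 14319 varves expected in the prepared section.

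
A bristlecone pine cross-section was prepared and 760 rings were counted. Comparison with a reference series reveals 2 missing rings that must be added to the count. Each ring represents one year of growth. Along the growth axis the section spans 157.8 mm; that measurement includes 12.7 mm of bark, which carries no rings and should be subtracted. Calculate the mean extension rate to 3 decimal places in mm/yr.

After corrections the count is 760 + 2 = 762 rings.
Removing the 12.7 mm offcut leaves 157.8 − 12.7 = 145.1 mm.
Extension rate ≈ 145.1 / 762 = 0.190 mm/yr.

0.190 mm/yr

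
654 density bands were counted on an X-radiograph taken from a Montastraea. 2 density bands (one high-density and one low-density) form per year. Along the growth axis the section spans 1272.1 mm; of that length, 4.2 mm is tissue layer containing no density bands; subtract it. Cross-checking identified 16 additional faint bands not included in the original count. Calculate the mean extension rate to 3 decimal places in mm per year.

3.785 mm per year

Correcting the raw count gives 654 + 16 = 670 true density bands.
With 2 density bands per year, 670 / 2 = 335 years.
Net length = 1272.1 − 4.2 = 1267.9 mm.
Extension rate ≈ 1267.9 / 335 = 3.785 mm per year.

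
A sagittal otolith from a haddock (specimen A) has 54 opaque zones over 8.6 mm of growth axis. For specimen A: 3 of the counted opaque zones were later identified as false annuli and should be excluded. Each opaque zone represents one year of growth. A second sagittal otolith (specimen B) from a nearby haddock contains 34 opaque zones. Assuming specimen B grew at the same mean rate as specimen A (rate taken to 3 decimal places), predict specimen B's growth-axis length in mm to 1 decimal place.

Specimen A: true opaque zone count = 54 − 3 = 51.
A: Mean rate = 8.6 mm / 51 years ≈ 0.169 mm/yr.
For B, 0.169 mm/year × 34 years = 5.7 mm.

5.7 mm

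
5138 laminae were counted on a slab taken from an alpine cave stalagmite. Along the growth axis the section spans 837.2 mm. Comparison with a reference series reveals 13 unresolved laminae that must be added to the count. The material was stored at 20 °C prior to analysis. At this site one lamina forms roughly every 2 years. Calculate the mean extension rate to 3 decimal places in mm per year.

0.081 mm per year

Correcting the raw count gives 5138 + 13 = 5151 true laminae.
At 2 years per lamina, 5151 × 2 = 10302 years.
837.2 mm over 10302 years gives 837.2 / 10302 ≈ 0.081 mm per year.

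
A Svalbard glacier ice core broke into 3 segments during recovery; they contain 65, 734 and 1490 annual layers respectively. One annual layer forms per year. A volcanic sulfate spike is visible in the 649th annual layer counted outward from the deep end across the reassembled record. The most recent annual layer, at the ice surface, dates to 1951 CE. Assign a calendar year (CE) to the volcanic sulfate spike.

311 CE

Total annual layers = 65 + 734 + 1490 = 2289.
2289 − 649 = 1640 annual layers lie beyond the volcanic sulfate spike toward the ice surface.
Counting back 1640 years from 1951 CE places the volcanic sulfate spike in 1951 − 1640 = 311 CE.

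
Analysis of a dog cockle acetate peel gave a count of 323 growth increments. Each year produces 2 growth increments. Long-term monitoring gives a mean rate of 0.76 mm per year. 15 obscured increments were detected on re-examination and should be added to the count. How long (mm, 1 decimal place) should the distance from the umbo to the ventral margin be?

128.4 mm

Adjusted count: 323 + 15 = 338 growth increments.
Dividing by 2 growth increments per year: 338 / 2 = 169 years.
Predicted length = 0.76 mm/year × 169 years = 128.4 mm.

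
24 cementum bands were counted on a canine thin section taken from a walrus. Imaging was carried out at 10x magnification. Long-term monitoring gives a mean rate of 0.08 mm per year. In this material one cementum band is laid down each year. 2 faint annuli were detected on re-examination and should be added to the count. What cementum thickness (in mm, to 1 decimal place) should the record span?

Adjusted count: 24 + 2 = 26 cementum bands.
Predicted length = 0.08 mm/year × 26 years = 2.1 mm.

2.1 mm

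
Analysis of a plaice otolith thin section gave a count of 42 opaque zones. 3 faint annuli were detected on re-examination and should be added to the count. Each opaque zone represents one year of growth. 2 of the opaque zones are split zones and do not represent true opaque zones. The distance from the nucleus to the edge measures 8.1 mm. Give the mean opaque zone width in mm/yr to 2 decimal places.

Correcting the raw count gives 42 − 2 + 3 = 43 true opaque zones.
Extension rate ≈ 8.1 / 43 = 0.19 mm/yr.

0.19 mm/yr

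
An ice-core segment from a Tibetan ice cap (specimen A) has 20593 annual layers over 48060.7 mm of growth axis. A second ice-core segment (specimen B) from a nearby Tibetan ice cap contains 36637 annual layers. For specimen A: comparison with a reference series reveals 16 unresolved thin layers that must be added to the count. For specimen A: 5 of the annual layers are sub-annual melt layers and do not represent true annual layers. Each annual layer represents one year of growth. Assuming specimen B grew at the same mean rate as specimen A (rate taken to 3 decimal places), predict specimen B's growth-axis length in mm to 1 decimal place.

85474.1 mm

Specimen A: after corrections the count is 20593 − 5 + 16 = 20604 annual layers.
A: 48060.7 mm over 20604 years gives 48060.7 / 20604 ≈ 2.333 mm/year.
B's length ≈ 2.333 × 36637 = 85474.1 mm.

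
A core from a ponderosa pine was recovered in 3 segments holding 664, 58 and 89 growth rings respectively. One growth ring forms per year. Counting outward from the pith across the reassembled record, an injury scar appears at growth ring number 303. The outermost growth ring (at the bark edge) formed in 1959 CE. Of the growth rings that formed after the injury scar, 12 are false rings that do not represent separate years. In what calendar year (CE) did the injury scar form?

Total growth rings = 664 + 58 + 89 = 811.
811 − 303 = 508 growth rings lie beyond the injury scar toward the bark edge.
Excluding 12 false growth rings: 508 − 12 = 496.
1959 − 496 = 1463 CE.

1463 CE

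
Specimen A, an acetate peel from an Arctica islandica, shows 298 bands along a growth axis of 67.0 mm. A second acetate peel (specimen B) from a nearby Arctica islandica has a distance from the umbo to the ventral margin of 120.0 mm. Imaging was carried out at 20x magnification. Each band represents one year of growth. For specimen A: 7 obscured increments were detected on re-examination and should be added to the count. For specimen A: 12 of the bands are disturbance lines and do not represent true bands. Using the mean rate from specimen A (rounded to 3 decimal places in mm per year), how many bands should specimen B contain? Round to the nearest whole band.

524 bands

Specimen A: after corrections the count is 298 − 12 + 7 = 293 bands.
A: 67.0 mm over 293 years gives 67.0 / 293 ≈ 0.229 mm/year.
For B, 120.0 / 0.229 = 524.02 years ≈ 524 bands.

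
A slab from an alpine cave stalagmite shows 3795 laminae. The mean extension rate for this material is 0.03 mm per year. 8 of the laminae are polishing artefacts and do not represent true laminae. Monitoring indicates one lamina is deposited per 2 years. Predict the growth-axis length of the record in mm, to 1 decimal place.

After corrections the count is 3795 − 8 = 3787 laminae.
Multiplying by 2 years per lamina: 3787 × 2 = 7574 years.
Length ≈ 0.03 × 7574 = 227.2 mm.

227.2 mm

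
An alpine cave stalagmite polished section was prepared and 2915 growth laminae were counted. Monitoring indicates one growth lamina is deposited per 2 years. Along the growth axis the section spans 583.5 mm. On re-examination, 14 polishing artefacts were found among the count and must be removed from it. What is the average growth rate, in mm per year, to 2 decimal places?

Correcting the raw count gives 2915 − 14 = 2901 true growth laminae.
Multiplying by 2 years per growth lamina: 2901 × 2 = 5802 years.
Mean rate = 583.5 mm / 5802 years ≈ 0.10 mm per year.

0.10 mm per year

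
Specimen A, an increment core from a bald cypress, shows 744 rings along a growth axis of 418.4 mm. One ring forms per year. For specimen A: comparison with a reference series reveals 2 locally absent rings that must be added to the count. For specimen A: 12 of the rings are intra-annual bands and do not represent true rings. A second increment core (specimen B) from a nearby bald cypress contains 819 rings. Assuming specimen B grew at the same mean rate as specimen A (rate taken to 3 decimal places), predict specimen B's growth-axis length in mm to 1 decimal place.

466.8 mm

Specimen A: true ring count = 744 − 12 + 2 = 734.
A: Mean rate = 418.4 mm / 734 years ≈ 0.570 mm/year.
B's length ≈ 0.570 × 819 = 466.8 mm.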